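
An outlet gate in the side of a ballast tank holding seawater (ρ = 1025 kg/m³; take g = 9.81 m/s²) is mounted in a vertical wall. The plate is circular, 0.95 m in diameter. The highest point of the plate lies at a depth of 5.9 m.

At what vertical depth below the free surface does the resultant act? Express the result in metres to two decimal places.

h_p = 6.38 m

γ = ρg = 1025 × 9.81 / 1000 = 10.05525 kN/m³.
The centroid is at the centre, 0.475 m below the top of the plate, so the centroid depth is h_c = 5.9 + 0.475 = 6.375 m.
A = π(0.475)² = 0.708822 m².
Resultant F = γ·h_c·A = 10.05525 × 6.375 × 0.708822 = 45.4371 kN.
I_c = πr⁴/4 = π × 0.475⁴/4 = 0.039982 m⁴.
Centre of pressure: y_p = y_c + I_c/(y_c·A) = 6.375 + 0.039982/(6.375 × 0.708822) = 6.375 + 0.00884804 = 6.38385 m along the plane.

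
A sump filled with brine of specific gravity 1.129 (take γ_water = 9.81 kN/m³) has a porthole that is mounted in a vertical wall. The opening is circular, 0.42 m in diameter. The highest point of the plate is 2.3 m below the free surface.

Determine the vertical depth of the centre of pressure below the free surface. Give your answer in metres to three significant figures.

γ = 1.129 × 9.81 = 11.07549 kN/m³.
The centroid is at the centre, 0.21 m below the top of the plate, so the centroid depth is h_c = 2.3 + 0.21 = 2.51 m.
A = π(0.21)² = 0.138544 m².
Resultant F = γ·h_c·A = 11.07549 × 2.51 × 0.138544 = 3.85145 kN.
I_c = πr⁴/4 = π × 0.21⁴/4 = 0.00152745 m⁴.
Centre of pressure: y_p = y_c + I_c/(y_c·A) = 2.51 + 0.00152745/(2.51 × 0.138544) = 2.51 + 0.00439244 = 2.51439 m along the plane.

h_p = 2.51 m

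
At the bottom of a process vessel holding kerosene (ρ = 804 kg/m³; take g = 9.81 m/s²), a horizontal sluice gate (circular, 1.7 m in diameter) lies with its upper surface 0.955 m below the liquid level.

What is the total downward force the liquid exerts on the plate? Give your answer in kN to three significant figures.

γ = ρg = 804 × 9.81 / 1000 = 7.88724 kN/m³.
The plate is horizontal, so pressure is uniform at p = γ·h = 7.88724 × 0.955 = 7.53231 kN/m².
A = π(0.85)² = 2.2698 m².
F = p·A = 7.53231 × 2.2698 = 17.0968 kN.

F ≈ 17.1 kN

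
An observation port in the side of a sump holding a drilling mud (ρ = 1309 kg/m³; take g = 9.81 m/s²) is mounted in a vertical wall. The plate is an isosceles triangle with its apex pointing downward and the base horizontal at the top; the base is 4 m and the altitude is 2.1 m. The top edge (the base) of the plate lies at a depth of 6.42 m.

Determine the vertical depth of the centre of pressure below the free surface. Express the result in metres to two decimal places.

h_p = 7.15 m

γ = ρg = 1309 × 9.81 / 1000 = 12.84129 kN/m³.
With the apex down, the centroid sits h/3 = 2.1/3 = 0.7 m below the base (the top edge), so the centroid depth is h_c = 6.42 + 0.7 = 7.12 m.
A = ½ × 4 × 2.1 = 4.2 m².
Resultant F = γ·h_c·A = 12.84129 × 7.12 × 4.2 = 384.006 kN.
I_c = b·h³/36 = 4 × 2.1³/36 = 1.029 m⁴.
Centre of pressure: y_p = y_c + I_c/(y_c·A) = 7.12 + 1.029/(7.12 × 4.2) = 7.12 + 0.0344101 = 7.15441 m along the plane.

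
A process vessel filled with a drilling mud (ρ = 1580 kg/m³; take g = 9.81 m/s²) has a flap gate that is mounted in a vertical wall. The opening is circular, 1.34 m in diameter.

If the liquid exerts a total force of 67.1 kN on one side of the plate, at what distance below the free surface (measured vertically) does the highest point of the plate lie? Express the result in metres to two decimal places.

γ = ρg = 1580 × 9.81 / 1000 = 15.4998 kN/m³.
A = π(0.67)² = 1.41026 m².
From F = γ·h_c·A, the centroid depth is h_c = 67.1/(15.4998 × 1.41026) = 3.06971 m.
The centroid is at the centre, 0.67 m below the top of the plate, so the highest point sits at h_top = 3.06971 − 0.67 = 2.39971 m below the surface.

d_top ≈ 2.40 m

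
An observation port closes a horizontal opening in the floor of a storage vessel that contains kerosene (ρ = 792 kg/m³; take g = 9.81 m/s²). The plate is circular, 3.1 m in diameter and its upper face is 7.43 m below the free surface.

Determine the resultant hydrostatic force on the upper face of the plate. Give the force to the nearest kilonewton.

F ≈ 436 kN

γ = ρg = 792 × 9.81 / 1000 = 7.76952 kN/m³.
The plate is horizontal, so pressure is uniform at p = γ·h = 7.76952 × 7.43 = 57.7275 kN/m².
A = π(1.55)² = 7.54768 m².
F = p·A = 57.7275 × 7.54768 = 435.709 kN.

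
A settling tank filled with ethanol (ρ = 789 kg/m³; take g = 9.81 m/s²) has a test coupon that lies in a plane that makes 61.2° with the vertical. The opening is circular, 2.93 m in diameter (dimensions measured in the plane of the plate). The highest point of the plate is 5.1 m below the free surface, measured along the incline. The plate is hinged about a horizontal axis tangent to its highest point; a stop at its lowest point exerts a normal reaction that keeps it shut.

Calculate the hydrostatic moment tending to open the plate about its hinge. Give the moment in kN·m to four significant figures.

γ = ρg = 789 × 9.81 / 1000 = 7.74009 kN/m³.
The plate makes 61.2° with the vertical, i.e. θ = 90° − 61.2° = 28.8° to the horizontal. Measuring y along the incline from the free-surface line, vertical depth h = y·sinθ with sinθ = 0.481754.
The centroid is at the centre, 1.465 m below the top of the plate, so y_c = 5.1 + 1.465 = 6.565 m and h_c = 6.565 × 0.481754 = 3.16272 m.
A = π(1.465)² = 6.74256 m².
Resultant F = γ·h_c·A = 7.74009 × 3.16272 × 6.74256 = 165.056 kN.
I_c = πr⁴/4 = π × 1.465⁴/4 = 3.61777 m⁴.
Centre of pressure: y_p = y_c + I_c/(y_c·A) = 6.565 + 3.61777/(6.565 × 6.74256) = 6.565 + 0.08173 = 6.64673 m along the plane.
The resultant acts 1.465 + 0.08173 = 1.54673 m (along the plate) below the hinge at the top edge, so the moment about the hinge is M = F × 1.54673 = 165.056 × 1.54673 = 255.297 kN·m.

M ≈ 255.3 kN·m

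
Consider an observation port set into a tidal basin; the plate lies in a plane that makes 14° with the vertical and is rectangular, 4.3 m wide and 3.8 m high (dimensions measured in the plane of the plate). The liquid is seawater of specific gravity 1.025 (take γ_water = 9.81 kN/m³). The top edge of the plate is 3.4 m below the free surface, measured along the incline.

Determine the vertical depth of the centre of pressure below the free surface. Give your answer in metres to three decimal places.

h_p = 5.363 m

γ = 1.025 × 9.81 = 10.05525 kN/m³.
The plate makes 14° with the vertical, i.e. θ = 90° − 14° = 76° to the horizontal. Measuring y along the incline from the free-surface line, vertical depth h = y·sinθ with sinθ = 0.970296.
The centroid lies 3.8/2 = 1.9 m below the top edge, so y_c = 3.4 + 1.9 = 5.3 m and h_c = 5.3 × 0.970296 = 5.14257 m.
A = 4.3 × 3.8 = 16.34 m².
Resultant F = γ·h_c·A = 10.05525 × 5.14257 × 16.34 = 844.939 kN.
I_c = b·h³/12 = 4.3 × 3.8³/12 = 19.6625 m⁴.
Centre of pressure: y_p = y_c + I_c/(y_c·A) = 5.3 + 19.6625/(5.3 × 16.34) = 5.3 + 0.227044 = 5.52704 m along the plane.
Vertically, h_p = y_p·sinθ = 5.52704 × 0.970296 = 5.36286 m.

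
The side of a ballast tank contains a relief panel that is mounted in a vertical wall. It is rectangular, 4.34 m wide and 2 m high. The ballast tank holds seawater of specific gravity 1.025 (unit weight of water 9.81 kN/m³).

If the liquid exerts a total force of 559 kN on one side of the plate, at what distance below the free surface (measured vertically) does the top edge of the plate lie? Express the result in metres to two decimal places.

γ = 1.025 × 9.81 = 10.05525 kN/m³.
A = 4.34 × 2 = 8.68 m².
From F = γ·h_c·A, the centroid depth is h_c = 559/(10.05525 × 8.68) = 6.40471 m.
The centroid lies 2/2 = 1 m below the top edge, so the top edge sits at h_top = 6.40471 − 1 = 5.40471 m below the surface.

d_top ≈ 5.40 m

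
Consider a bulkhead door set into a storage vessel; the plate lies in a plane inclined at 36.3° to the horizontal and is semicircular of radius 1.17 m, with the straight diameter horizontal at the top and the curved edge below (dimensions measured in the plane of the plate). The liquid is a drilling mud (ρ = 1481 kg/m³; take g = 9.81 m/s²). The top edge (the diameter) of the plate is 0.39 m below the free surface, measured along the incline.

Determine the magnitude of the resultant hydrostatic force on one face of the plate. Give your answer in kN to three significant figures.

γ = ρg = 1481 × 9.81 / 1000 = 14.52861 kN/m³.
Let θ = 36.3° be the plate's angle to the horizontal; measure y along the incline from where the plane meets the free surface. Vertical depth h = y·sinθ with sinθ = 0.592013.
The centroid of a semicircle lies 4r/(3π) = 0.496563 m from the diameter, here below the top edge, so y_c = 0.39 + 0.496563 = 0.886563 m and h_c = 0.886563 × 0.592013 = 0.524857 m.
A = πr²/2 = π × 1.17²/2 = 2.15026 m².
Resultant F = γ·h_c·A = 14.52861 × 0.524857 × 2.15026 = 16.3967 kN.

F ≈ 16.4 kN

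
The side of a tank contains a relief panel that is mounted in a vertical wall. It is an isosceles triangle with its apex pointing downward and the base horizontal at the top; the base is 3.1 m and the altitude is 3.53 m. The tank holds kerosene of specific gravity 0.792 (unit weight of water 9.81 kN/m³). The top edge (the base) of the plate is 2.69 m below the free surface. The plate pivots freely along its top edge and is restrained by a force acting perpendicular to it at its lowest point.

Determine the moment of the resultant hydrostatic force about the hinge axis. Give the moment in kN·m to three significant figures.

M ≈ 223 kN·m

γ = 0.792 × 9.81 = 7.76952 kN/m³.
With the apex down, the centroid sits h/3 = 3.53/3 = 1.17667 m below the base (the top edge), so the centroid depth is h_c = 2.69 + 1.17667 = 3.86667 m.
A = ½ × 3.1 × 3.53 = 5.4715 m².
Resultant F = γ·h_c·A = 7.76952 × 3.86667 × 5.4715 = 164.376 kN.
I_c = b·h³/36 = 3.1 × 3.53³/36 = 3.78777 m⁴.
Centre of pressure: y_p = y_c + I_c/(y_c·A) = 3.86667 + 3.78777/(3.86667 × 5.4715) = 3.86667 + 0.179036 = 4.04571 m along the plane.
The resultant acts 1.17667 + 0.179036 = 1.35571 m (along the plate) below the hinge at the top edge, so the moment about the hinge is M = F × 1.35571 = 164.376 × 1.35571 = 222.846 kN·m.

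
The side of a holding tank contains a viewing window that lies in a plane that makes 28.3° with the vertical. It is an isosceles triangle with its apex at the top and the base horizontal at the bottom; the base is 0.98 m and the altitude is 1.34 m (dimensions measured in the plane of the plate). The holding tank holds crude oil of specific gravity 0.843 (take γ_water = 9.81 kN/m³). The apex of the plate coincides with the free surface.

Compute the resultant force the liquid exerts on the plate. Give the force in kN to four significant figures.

γ = 0.843 × 9.81 = 8.26983 kN/m³.
The plate makes 28.3° with the vertical, i.e. θ = 90° − 28.3° = 61.7° to the horizontal. Measuring y along the incline from the free-surface line, vertical depth h = y·sinθ with sinθ = 0.880477.
With the apex up, the centroid sits 2h/3 = 2 × 1.34/3 = 0.893333 m below the apex, so y_c = 0.893333 m and h_c = 0.893333 × 0.880477 = 0.786559 m.
A = ½ × 0.98 × 1.34 = 0.6566 m².
Resultant F = γ·h_c·A = 8.26983 × 0.786559 × 0.6566 = 4.27099 kN.

F ≈ 4.271 kN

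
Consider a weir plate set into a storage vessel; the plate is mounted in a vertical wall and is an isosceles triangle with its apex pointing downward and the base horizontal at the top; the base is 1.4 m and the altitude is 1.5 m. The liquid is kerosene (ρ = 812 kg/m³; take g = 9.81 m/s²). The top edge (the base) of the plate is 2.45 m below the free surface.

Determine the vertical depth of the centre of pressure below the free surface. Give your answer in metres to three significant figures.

h_p = 2.99 m

γ = ρg = 812 × 9.81 / 1000 = 7.96572 kN/m³.
With the apex down, the centroid sits h/3 = 1.5/3 = 0.5 m below the base (the top edge), so the centroid depth is h_c = 2.45 + 0.5 = 2.95 m.
A = ½ × 1.4 × 1.5 = 1.05 m².
Resultant F = γ·h_c·A = 7.96572 × 2.95 × 1.05 = 24.6738 kN.
I_c = b·h³/36 = 1.4 × 1.5³/36 = 0.13125 m⁴.
Centre of pressure: y_p = y_c + I_c/(y_c·A) = 2.95 + 0.13125/(2.95 × 1.05) = 2.95 + 0.0423729 = 2.99237 m along the plane.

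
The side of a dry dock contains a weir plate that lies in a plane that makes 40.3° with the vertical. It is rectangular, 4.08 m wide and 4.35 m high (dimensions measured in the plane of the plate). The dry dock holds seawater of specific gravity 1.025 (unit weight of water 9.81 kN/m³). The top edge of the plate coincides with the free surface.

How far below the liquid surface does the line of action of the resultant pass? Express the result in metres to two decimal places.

h_p = 2.21 m

γ = 1.025 × 9.81 = 10.05525 kN/m³.
The plate makes 40.3° with the vertical, i.e. θ = 90° − 40.3° = 49.7° to the horizontal. Measuring y along the incline from the free-surface line, vertical depth h = y·sinθ with sinθ = 0.762668.
The centroid lies 4.35/2 = 2.175 m below the top edge, so y_c = 2.175 m and h_c = 2.175 × 0.762668 = 1.6588 m.
A = 4.08 × 4.35 = 17.748 m².
Resultant F = γ·h_c·A = 10.05525 × 1.6588 × 17.748 = 296.03 kN.
I_c = b·h³/12 = 4.08 × 4.35³/12 = 27.9864 m⁴.
Centre of pressure: y_p = y_c + I_c/(y_c·A) = 2.175 + 27.9864/(2.175 × 17.748) = 2.175 + 0.725001 = 2.9 m along the plane.
Vertically, h_p = y_p·sinθ = 2.9 × 0.762668 = 2.21174 m.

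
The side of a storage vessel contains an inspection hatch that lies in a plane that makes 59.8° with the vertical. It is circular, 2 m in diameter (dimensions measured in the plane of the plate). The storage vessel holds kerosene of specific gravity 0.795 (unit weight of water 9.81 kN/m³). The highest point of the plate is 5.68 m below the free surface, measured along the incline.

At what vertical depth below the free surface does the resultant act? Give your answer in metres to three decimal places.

γ = 0.795 × 9.81 = 7.79895 kN/m³.
The plate makes 59.8° with the vertical, i.e. θ = 90° − 59.8° = 30.2° to the horizontal. Measuring y along the incline from the free-surface line, vertical depth h = y·sinθ with sinθ = 0.503020.
The centroid is at the centre, 1 m below the top of the plate, so y_c = 5.68 + 1 = 6.68 m and h_c = 6.68 × 0.503020 = 3.36017 m.
A = π(1)² = 3.14159 m².
Resultant F = γ·h_c·A = 7.79895 × 3.36017 × 3.14159 = 82.3279 kN.
I_c = πr⁴/4 = π × 1⁴/4 = 0.785398 m⁴.
Centre of pressure: y_p = y_c + I_c/(y_c·A) = 6.68 + 0.785398/(6.68 × 3.14159) = 6.68 + 0.0374252 = 6.71743 m along the plane.
Vertically, h_p = y_p·sinθ = 6.71743 × 0.503020 = 3.379 m.

h_p = 3.379 m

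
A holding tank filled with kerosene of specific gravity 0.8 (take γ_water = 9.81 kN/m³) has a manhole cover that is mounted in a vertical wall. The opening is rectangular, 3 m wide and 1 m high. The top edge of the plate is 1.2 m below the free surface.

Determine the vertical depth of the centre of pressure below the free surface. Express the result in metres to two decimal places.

γ = 0.8 × 9.81 = 7.848 kN/m³.
The centroid lies 1/2 = 0.5 m below the top edge, so the centroid depth is h_c = 1.2 + 0.5 = 1.7 m.
A = 3 × 1 = 3 m².
Resultant F = γ·h_c·A = 7.848 × 1.7 × 3 = 40.0248 kN.
I_c = b·h³/12 = 3 × 1³/12 = 0.25 m⁴.
Centre of pressure: y_p = y_c + I_c/(y_c·A) = 1.7 + 0.25/(1.7 × 3) = 1.7 + 0.0490196 = 1.74902 m along the plane.

h_p = 1.75 m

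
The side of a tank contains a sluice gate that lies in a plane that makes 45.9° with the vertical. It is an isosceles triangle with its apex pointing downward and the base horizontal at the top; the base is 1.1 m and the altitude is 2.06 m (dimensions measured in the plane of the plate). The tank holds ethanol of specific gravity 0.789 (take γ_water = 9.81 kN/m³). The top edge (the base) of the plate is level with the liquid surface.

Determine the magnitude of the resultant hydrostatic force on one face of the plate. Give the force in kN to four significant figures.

γ = 0.789 × 9.81 = 7.74009 kN/m³.
The plate makes 45.9° with the vertical, i.e. θ = 90° − 45.9° = 44.1° to the horizontal. Measuring y along the incline from the free-surface line, vertical depth h = y·sinθ with sinθ = 0.695913.
With the apex down, the centroid sits h/3 = 2.06/3 = 0.686667 m below the base (the top edge), so y_c = 0.686667 m and h_c = 0.686667 × 0.695913 = 0.47786 m.
A = ½ × 1.1 × 2.06 = 1.133 m².
Resultant F = γ·h_c·A = 7.74009 × 0.47786 × 1.133 = 4.1906 kN.

F ≈ 4.191 kN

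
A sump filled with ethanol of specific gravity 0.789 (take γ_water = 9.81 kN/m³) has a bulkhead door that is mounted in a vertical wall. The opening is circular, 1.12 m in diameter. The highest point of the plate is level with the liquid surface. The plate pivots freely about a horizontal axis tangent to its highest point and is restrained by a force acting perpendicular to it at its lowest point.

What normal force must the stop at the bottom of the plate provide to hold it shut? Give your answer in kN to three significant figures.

P ≈ 2.67 kN

γ = 0.789 × 9.81 = 7.74009 kN/m³.
The centroid is at the centre, 0.56 m below the top of the plate, so the centroid depth is h_c = 0.56 m.
A = π(0.56)² = 0.985203 m².
Resultant F = γ·h_c·A = 7.74009 × 0.56 × 0.985203 = 4.27031 kN.
I_c = πr⁴/4 = π × 0.56⁴/4 = 0.07724 m⁴.
Centre of pressure: y_p = y_c + I_c/(y_c·A) = 0.56 + 0.07724/(0.56 × 0.985203) = 0.56 + 0.14 = 0.7 m along the plane.
The resultant acts 0.56 + 0.14 = 0.7 m (along the plate) below the hinge at the top edge, so the moment about the hinge is M = F × 0.7 = 4.27031 × 0.7 = 2.98922 kN·m.
A normal force at the bottom, 1.12 m from the hinge, must supply this moment: P = 2.98922/1.12 = 2.66895 kN.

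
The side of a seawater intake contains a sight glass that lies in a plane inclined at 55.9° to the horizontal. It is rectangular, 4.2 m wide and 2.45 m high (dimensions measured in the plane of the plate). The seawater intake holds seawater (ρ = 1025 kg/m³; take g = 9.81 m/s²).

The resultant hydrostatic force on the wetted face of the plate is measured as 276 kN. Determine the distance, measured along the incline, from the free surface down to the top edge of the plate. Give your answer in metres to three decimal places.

y_top ≈ 1.996 m

γ = ρg = 1025 × 9.81 / 1000 = 10.05525 kN/m³.
A = 4.2 × 2.45 = 10.29 m².
From F = γ·h_c·A, the centroid depth is h_c = 276/(10.05525 × 10.29) = 2.66748 m.
Let θ = 55.9° be the plate's angle to the horizontal; measure y along the incline from where the plane meets the free surface. Vertical depth h = y·sinθ with sinθ = 0.828060.
Along the incline, y_c = h_c/sinθ = 2.66748/0.828060 = 3.22136 m.
The centroid lies 2.45/2 = 1.225 m below the top edge, so the top edge sits at y_top = 3.22136 − 1.225 = 1.99636 m along the incline.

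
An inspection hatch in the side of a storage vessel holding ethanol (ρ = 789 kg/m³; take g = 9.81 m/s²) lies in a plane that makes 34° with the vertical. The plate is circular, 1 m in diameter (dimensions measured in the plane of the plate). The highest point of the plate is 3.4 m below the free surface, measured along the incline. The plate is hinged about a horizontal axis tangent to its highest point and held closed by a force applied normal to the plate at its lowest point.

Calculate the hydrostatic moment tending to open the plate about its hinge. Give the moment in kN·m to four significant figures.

γ = ρg = 789 × 9.81 / 1000 = 7.74009 kN/m³.
The plate makes 34° with the vertical, i.e. θ = 90° − 34° = 56° to the horizontal. Measuring y along the incline from the free-surface line, vertical depth h = y·sinθ with sinθ = 0.829038.
The centroid is at the centre, 0.5 m below the top of the plate, so y_c = 3.4 + 0.5 = 3.9 m and h_c = 3.9 × 0.829038 = 3.23325 m.
A = π(0.5)² = 0.785398 m².
Resultant F = γ·h_c·A = 7.74009 × 3.23325 × 0.785398 = 19.6551 kN.
I_c = πr⁴/4 = π × 0.5⁴/4 = 0.0490874 m⁴.
Centre of pressure: y_p = y_c + I_c/(y_c·A) = 3.9 + 0.0490874/(3.9 × 0.785398) = 3.9 + 0.0160256 = 3.91603 m along the plane.
The resultant acts 0.5 + 0.0160256 = 0.516026 m (along the plate) below the hinge at the top edge, so the moment about the hinge is M = F × 0.516026 = 19.6551 × 0.516026 = 10.1425 kN·m.

M ≈ 10.14 kN·m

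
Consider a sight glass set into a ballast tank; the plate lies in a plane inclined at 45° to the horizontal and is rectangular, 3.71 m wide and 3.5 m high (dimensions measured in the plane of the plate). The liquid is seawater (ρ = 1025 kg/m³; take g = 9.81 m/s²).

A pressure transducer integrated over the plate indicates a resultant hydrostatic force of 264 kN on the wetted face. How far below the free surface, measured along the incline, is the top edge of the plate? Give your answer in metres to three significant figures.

y_top ≈ 1.11 m

γ = ρg = 1025 × 9.81 / 1000 = 10.05525 kN/m³.
A = 3.71 × 3.5 = 12.985 m².
From F = γ·h_c·A, the centroid depth is h_c = 264/(10.05525 × 12.985) = 2.02194 m.
Let θ = 45° be the plate's angle to the horizontal; measure y along the incline from where the plane meets the free surface. Vertical depth h = y·sinθ with sinθ = 0.707107.
Along the incline, y_c = h_c/sinθ = 2.02194/0.707107 = 2.85945 m.
The centroid lies 3.5/2 = 1.75 m below the top edge, so the top edge sits at y_top = 2.85945 − 1.75 = 1.10945 m along the incline.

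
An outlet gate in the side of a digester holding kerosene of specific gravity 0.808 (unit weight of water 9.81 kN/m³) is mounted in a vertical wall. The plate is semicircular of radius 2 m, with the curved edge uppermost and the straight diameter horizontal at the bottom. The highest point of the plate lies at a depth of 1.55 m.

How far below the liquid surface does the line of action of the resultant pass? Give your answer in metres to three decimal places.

h_p = 2.805 m

γ = 0.808 × 9.81 = 7.92648 kN/m³.
The centroid lies 4r/(3π) = 0.848826 m above the diameter, so r − 4r/(3π) = 2 − 0.848826 = 1.15117 m below the topmost point, so the centroid depth is h_c = 1.55 + 1.15117 = 2.70117 m.
A = πr²/2 = π × 2²/2 = 6.28319 m².
Resultant F = γ·h_c·A = 7.92648 × 2.70117 × 6.28319 = 134.528 kN.
I_c = (π/8 − 8/(9π))·r⁴ = 0.109757 × 2⁴ = 1.75611 m⁴.
Centre of pressure: y_p = y_c + I_c/(y_c·A) = 2.70117 + 1.75611/(2.70117 × 6.28319) = 2.70117 + 0.103471 = 2.80464 m along the plane.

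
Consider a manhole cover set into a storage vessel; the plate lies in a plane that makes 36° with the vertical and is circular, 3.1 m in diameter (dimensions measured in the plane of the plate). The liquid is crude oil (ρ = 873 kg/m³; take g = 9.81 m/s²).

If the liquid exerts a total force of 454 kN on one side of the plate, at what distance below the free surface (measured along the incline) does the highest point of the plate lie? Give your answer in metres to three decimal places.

y_top ≈ 7.132 m

γ = ρg = 873 × 9.81 / 1000 = 8.56413 kN/m³.
A = π(1.55)² = 7.54768 m².
From F = γ·h_c·A, the centroid depth is h_c = 454/(8.56413 × 7.54768) = 7.02359 m.
The plate makes 36° with the vertical, i.e. θ = 90° − 36° = 54° to the horizontal. Measuring y along the incline from the free-surface line, vertical depth h = y·sinθ with sinθ = 0.809017.
Along the incline, y_c = h_c/sinθ = 7.02359/0.809017 = 8.68163 m.
The centroid is at the centre, 1.55 m below the top of the plate, so the highest point sits at y_top = 8.68163 − 1.55 = 7.13163 m along the incline.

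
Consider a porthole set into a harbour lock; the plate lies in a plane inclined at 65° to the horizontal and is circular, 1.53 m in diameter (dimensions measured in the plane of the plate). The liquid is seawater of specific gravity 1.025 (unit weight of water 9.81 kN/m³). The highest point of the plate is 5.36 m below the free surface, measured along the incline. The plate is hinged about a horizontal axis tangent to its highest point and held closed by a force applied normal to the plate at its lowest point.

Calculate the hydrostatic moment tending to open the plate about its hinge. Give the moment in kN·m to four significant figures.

M ≈ 80.96 kN·m

γ = 1.025 × 9.81 = 10.05525 kN/m³.
Let θ = 65° be the plate's angle to the horizontal; measure y along the incline from where the plane meets the free surface. Vertical depth h = y·sinθ with sinθ = 0.906308.
The centroid is at the centre, 0.765 m below the top of the plate, so y_c = 5.36 + 0.765 = 6.125 m and h_c = 6.125 × 0.906308 = 5.55114 m.
A = π(0.765)² = 1.83854 m².
Resultant F = γ·h_c·A = 10.05525 × 5.55114 × 1.83854 = 102.624 kN.
I_c = πr⁴/4 = π × 0.765⁴/4 = 0.26899 m⁴.
Centre of pressure: y_p = y_c + I_c/(y_c·A) = 6.125 + 0.26899/(6.125 × 1.83854) = 6.125 + 0.0238867 = 6.14889 m along the plane.
The resultant acts 0.765 + 0.0238867 = 0.788887 m (along the plate) below the hinge at the top edge, so the moment about the hinge is M = F × 0.788887 = 102.624 × 0.788887 = 80.9587 kN·m.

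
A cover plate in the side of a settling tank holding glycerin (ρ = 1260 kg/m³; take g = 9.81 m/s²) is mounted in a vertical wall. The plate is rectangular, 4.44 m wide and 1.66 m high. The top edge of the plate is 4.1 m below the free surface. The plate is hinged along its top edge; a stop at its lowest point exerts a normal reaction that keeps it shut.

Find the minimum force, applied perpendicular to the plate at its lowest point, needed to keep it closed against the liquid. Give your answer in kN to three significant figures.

P ≈ 237 kN

γ = ρg = 1260 × 9.81 / 1000 = 12.3606 kN/m³.
The centroid lies 1.66/2 = 0.83 m below the top edge, so the centroid depth is h_c = 4.1 + 0.83 = 4.93 m.
A = 4.44 × 1.66 = 7.3704 m².
Resultant F = γ·h_c·A = 12.3606 × 4.93 × 7.3704 = 449.136 kN.
I_c = b·h³/12 = 4.44 × 1.66³/12 = 1.69249 m⁴.
Centre of pressure: y_p = y_c + I_c/(y_c·A) = 4.93 + 1.69249/(4.93 × 7.3704) = 4.93 + 0.0465788 = 4.97658 m along the plane.
The resultant acts 0.83 + 0.0465788 = 0.876579 m (along the plate) below the hinge at the top edge, so the moment about the hinge is M = F × 0.876579 = 449.136 × 0.876579 = 393.703 kN·m.
A normal force at the bottom, 1.66 m from the hinge, must supply this moment: P = 393.703/1.66 = 237.17 kN.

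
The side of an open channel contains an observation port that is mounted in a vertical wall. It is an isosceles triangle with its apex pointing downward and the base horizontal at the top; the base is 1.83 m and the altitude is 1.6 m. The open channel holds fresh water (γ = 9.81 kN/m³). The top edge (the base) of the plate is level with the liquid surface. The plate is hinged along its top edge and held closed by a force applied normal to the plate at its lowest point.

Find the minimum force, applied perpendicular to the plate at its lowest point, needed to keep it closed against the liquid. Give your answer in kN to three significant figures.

P ≈ 3.83 kN

γ = 9.81 kN/m³.
With the apex down, the centroid sits h/3 = 1.6/3 = 0.533333 m below the base (the top edge), so the centroid depth is h_c = 0.533333 m.
A = ½ × 1.83 × 1.6 = 1.464 m².
Resultant F = γ·h_c·A = 9.81 × 0.533333 × 1.464 = 7.65964 kN.
I_c = b·h³/36 = 1.83 × 1.6³/36 = 0.208213 m⁴.
Centre of pressure: y_p = y_c + I_c/(y_c·A) = 0.533333 + 0.208213/(0.533333 × 1.464) = 0.533333 + 0.266666 = 0.799999 m along the plane.
The resultant acts 0.533333 + 0.266666 = 0.799999 m (along the plate) below the hinge at the top edge, so the moment about the hinge is M = F × 0.799999 = 7.65964 × 0.799999 = 6.1277 kN·m.
A normal force at the bottom, 1.6 m from the hinge, must supply this moment: P = 6.1277/1.6 = 3.82981 kN.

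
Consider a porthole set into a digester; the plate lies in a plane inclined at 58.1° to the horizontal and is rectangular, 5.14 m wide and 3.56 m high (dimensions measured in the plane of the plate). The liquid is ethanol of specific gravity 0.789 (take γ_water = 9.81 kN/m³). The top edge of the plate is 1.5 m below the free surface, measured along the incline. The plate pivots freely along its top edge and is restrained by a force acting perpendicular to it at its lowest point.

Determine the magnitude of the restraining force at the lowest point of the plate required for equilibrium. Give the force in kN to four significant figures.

γ = 0.789 × 9.81 = 7.74009 kN/m³.
Let θ = 58.1° be the plate's angle to the horizontal; measure y along the incline from where the plane meets the free surface. Vertical depth h = y·sinθ with sinθ = 0.848972.
The centroid lies 3.56/2 = 1.78 m below the top edge, so y_c = 1.5 + 1.78 = 3.28 m and h_c = 3.28 × 0.848972 = 2.78463 m.
A = 5.14 × 3.56 = 18.2984 m².
Resultant F = γ·h_c·A = 7.74009 × 2.78463 × 18.2984 = 394.391 kN.
I_c = b·h³/12 = 5.14 × 3.56³/12 = 19.3256 m⁴.
Centre of pressure: y_p = y_c + I_c/(y_c·A) = 3.28 + 19.3256/(3.28 × 18.2984) = 3.28 + 0.321993 = 3.60199 m along the plane.
The resultant acts 1.78 + 0.321993 = 2.10199 m (along the plate) below the hinge at the top edge, so the moment about the hinge is M = F × 2.10199 = 394.391 × 2.10199 = 829.006 kN·m.
A normal force at the bottom, 3.56 m from the hinge, must supply this moment: P = 829.006/3.56 = 232.867 kN.

P ≈ 232.9 kN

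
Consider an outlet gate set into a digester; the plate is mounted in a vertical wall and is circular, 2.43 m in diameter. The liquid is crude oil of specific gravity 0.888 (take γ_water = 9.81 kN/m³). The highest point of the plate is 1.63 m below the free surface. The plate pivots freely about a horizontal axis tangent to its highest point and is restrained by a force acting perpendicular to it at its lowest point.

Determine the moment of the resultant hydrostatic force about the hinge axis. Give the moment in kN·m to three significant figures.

γ = 0.888 × 9.81 = 8.71128 kN/m³.
The centroid is at the centre, 1.215 m below the top of the plate, so the centroid depth is h_c = 1.63 + 1.215 = 2.845 m.
A = π(1.215)² = 4.6377 m².
Resultant F = γ·h_c·A = 8.71128 × 2.845 × 4.6377 = 114.939 kN.
I_c = πr⁴/4 = π × 1.215⁴/4 = 1.71157 m⁴.
Centre of pressure: y_p = y_c + I_c/(y_c·A) = 2.845 + 1.71157/(2.845 × 4.6377) = 2.845 + 0.129721 = 2.97472 m along the plane.
The resultant acts 1.215 + 0.129721 = 1.34472 m (along the plate) below the hinge at the top edge, so the moment about the hinge is M = F × 1.34472 = 114.939 × 1.34472 = 154.561 kN·m.

M ≈ 155 kN·m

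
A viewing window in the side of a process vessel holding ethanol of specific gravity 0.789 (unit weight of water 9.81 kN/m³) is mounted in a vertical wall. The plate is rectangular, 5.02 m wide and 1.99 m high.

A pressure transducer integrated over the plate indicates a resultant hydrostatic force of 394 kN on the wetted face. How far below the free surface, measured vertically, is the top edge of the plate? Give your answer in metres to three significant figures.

d_top ≈ 4.10 m

γ = 0.789 × 9.81 = 7.74009 kN/m³.
A = 5.02 × 1.99 = 9.9898 m².
From F = γ·h_c·A, the centroid depth is h_c = 394/(7.74009 × 9.9898) = 5.09558 m.
The centroid lies 1.99/2 = 0.995 m below the top edge, so the top edge sits at h_top = 5.09558 − 0.995 = 4.10058 m below the surface.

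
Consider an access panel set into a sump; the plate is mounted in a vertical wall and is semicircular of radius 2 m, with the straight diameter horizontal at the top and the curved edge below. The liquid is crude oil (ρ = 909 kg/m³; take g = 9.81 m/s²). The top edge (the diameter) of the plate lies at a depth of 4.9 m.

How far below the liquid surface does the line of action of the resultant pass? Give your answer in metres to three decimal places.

h_p = 5.797 m

γ = ρg = 909 × 9.81 / 1000 = 8.91729 kN/m³.
The centroid of a semicircle lies 4r/(3π) = 0.848826 m from the diameter, here below the top edge, so the centroid depth is h_c = 4.9 + 0.848826 = 5.74883 m.
A = πr²/2 = π × 2²/2 = 6.28319 m².
Resultant F = γ·h_c·A = 8.91729 × 5.74883 × 6.28319 = 322.101 kN.
I_c = (π/8 − 8/(9π))·r⁴ = 0.109757 × 2⁴ = 1.75611 m⁴.
Centre of pressure: y_p = y_c + I_c/(y_c·A) = 5.74883 + 1.75611/(5.74883 × 6.28319) = 5.74883 + 0.0486174 = 5.79745 m along the plane.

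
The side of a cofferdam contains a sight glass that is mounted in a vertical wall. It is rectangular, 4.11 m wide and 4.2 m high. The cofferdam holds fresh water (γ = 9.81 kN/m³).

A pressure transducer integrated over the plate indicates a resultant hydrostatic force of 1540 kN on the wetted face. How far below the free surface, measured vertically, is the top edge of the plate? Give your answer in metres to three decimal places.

γ = 9.81 kN/m³.
A = 4.11 × 4.2 = 17.262 m².
From F = γ·h_c·A, the centroid depth is h_c = 1540/(9.81 × 17.262) = 9.09412 m.
The centroid lies 4.2/2 = 2.1 m below the top edge, so the top edge sits at h_top = 9.09412 − 2.1 = 6.99412 m below the surface.

d_top ≈ 6.994 m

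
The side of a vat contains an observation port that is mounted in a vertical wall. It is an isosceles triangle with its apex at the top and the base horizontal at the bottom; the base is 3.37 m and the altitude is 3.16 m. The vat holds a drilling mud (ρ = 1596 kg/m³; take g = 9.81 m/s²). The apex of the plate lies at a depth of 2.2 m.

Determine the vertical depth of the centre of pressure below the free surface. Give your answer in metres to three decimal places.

h_p = 4.435 m

γ = ρg = 1596 × 9.81 / 1000 = 15.65676 kN/m³.
With the apex up, the centroid sits 2h/3 = 2 × 3.16/3 = 2.10667 m below the apex, so the centroid depth is h_c = 2.2 + 2.10667 = 4.30667 m.
A = ½ × 3.37 × 3.16 = 5.3246 m².
Resultant F = γ·h_c·A = 15.65676 × 4.30667 × 5.3246 = 359.03 kN.
I_c = b·h³/36 = 3.37 × 3.16³/36 = 2.95385 m⁴.
Centre of pressure: y_p = y_c + I_c/(y_c·A) = 4.30667 + 2.95385/(4.30667 × 5.3246) = 4.30667 + 0.128813 = 4.43548 m along the plane.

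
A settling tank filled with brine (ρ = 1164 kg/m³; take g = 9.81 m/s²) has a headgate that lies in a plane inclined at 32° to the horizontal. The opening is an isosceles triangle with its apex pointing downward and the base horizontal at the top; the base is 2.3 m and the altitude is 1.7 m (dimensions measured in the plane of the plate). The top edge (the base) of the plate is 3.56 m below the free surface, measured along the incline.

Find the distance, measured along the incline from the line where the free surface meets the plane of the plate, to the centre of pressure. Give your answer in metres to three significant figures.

γ = ρg = 1164 × 9.81 / 1000 = 11.41884 kN/m³.
Let θ = 32° be the plate's angle to the horizontal; measure y along the incline from where the plane meets the free surface. Vertical depth h = y·sinθ with sinθ = 0.529919.
With the apex down, the centroid sits h/3 = 1.7/3 = 0.566667 m below the base (the top edge), so y_c = 3.56 + 0.566667 = 4.12667 m and h_c = 4.12667 × 0.529919 = 2.1868 m.
A = ½ × 2.3 × 1.7 = 1.955 m².
Resultant F = γ·h_c·A = 11.41884 × 2.1868 × 1.955 = 48.8178 kN.
I_c = b·h³/36 = 2.3 × 1.7³/36 = 0.313886 m⁴.
Centre of pressure: y_p = y_c + I_c/(y_c·A) = 4.12667 + 0.313886/(4.12667 × 1.955) = 4.12667 + 0.0389068 = 4.16558 m along the plane.

y_p = 4.17 m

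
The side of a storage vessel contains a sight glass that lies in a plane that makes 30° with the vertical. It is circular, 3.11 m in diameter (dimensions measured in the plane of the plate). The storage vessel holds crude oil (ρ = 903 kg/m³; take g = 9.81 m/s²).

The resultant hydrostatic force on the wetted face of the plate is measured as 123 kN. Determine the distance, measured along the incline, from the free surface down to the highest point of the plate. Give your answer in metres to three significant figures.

γ = ρg = 903 × 9.81 / 1000 = 8.85843 kN/m³.
A = π(1.555)² = 7.59645 m².
From F = γ·h_c·A, the centroid depth is h_c = 123/(8.85843 × 7.59645) = 1.82784 m.
The plate makes 30° with the vertical, i.e. θ = 90° − 30° = 60° to the horizontal. Measuring y along the incline from the free-surface line, vertical depth h = y·sinθ with sinθ = 0.866025.
Along the incline, y_c = h_c/sinθ = 1.82784/0.866025 = 2.11061 m.
The centroid is at the centre, 1.555 m below the top of the plate, so the highest point sits at y_top = 2.11061 − 1.555 = 0.55561 m along the incline.

y_top ≈ 0.556 m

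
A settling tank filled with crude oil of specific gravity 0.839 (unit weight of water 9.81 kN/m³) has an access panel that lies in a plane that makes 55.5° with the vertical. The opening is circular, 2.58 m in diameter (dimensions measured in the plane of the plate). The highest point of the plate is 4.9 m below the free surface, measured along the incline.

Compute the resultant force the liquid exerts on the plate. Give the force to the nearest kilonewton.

F ≈ 151 kN

γ = 0.839 × 9.81 = 8.23059 kN/m³.
The plate makes 55.5° with the vertical, i.e. θ = 90° − 55.5° = 34.5° to the horizontal. Measuring y along the incline from the free-surface line, vertical depth h = y·sinθ with sinθ = 0.566406.
The centroid is at the centre, 1.29 m below the top of the plate, so y_c = 4.9 + 1.29 = 6.19 m and h_c = 6.19 × 0.566406 = 3.50605 m.
A = π(1.29)² = 5.22792 m².
Resultant F = γ·h_c·A = 8.23059 × 3.50605 × 5.22792 = 150.861 kN.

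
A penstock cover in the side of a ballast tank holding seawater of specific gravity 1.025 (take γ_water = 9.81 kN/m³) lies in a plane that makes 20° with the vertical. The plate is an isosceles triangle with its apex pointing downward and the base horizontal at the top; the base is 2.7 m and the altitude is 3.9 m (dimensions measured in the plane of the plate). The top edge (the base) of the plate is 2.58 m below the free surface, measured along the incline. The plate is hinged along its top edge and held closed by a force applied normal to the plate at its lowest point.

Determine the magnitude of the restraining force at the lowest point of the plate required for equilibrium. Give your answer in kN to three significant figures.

P ≈ 75.1 kN

γ = 1.025 × 9.81 = 10.05525 kN/m³.
The plate makes 20° with the vertical, i.e. θ = 90° − 20° = 70° to the horizontal. Measuring y along the incline from the free-surface line, vertical depth h = y·sinθ with sinθ = 0.939693.
With the apex down, the centroid sits h/3 = 3.9/3 = 1.3 m below the base (the top edge), so y_c = 2.58 + 1.3 = 3.88 m and h_c = 3.88 × 0.939693 = 3.64601 m.
A = ½ × 2.7 × 3.9 = 5.265 m².
Resultant F = γ·h_c·A = 10.05525 × 3.64601 × 5.265 = 193.023 kN.
I_c = b·h³/36 = 2.7 × 3.9³/36 = 4.44893 m⁴.
Centre of pressure: y_p = y_c + I_c/(y_c·A) = 3.88 + 4.44893/(3.88 × 5.265) = 3.88 + 0.217784 = 4.09778 m along the plane.
The resultant acts 1.3 + 0.217784 = 1.51778 m (along the plate) below the hinge at the top edge, so the moment about the hinge is M = F × 1.51778 = 193.023 × 1.51778 = 292.966 kN·m.
A normal force at the bottom, 3.9 m from the hinge, must supply this moment: P = 292.966/3.9 = 75.1195 kN.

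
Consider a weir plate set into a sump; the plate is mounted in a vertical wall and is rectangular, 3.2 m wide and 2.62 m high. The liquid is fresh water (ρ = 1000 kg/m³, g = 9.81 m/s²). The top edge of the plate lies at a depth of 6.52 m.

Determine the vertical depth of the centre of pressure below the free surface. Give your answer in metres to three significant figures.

γ = ρg = 1000 × 9.81 = 9810 N/m³ = 9.81 kN/m³.
The centroid lies 2.62/2 = 1.31 m below the top edge, so the centroid depth is h_c = 6.52 + 1.31 = 7.83 m.
A = 3.2 × 2.62 = 8.384 m².
Resultant F = γ·h_c·A = 9.81 × 7.83 × 8.384 = 643.994 kN.
I_c = b·h³/12 = 3.2 × 2.62³/12 = 4.79593 m⁴.
Centre of pressure: y_p = y_c + I_c/(y_c·A) = 7.83 + 4.79593/(7.83 × 8.384) = 7.83 + 0.0730567 = 7.90306 m along the plane.

h_p = 7.90 m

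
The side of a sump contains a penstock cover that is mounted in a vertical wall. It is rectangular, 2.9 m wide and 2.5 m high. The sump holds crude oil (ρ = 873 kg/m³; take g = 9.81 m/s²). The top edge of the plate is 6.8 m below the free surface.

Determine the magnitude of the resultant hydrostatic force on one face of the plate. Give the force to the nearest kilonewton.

F ≈ 500 kN

γ = ρg = 873 × 9.81 / 1000 = 8.56413 kN/m³.
The centroid lies 2.5/2 = 1.25 m below the top edge, so the centroid depth is h_c = 6.8 + 1.25 = 8.05 m.
A = 2.9 × 2.5 = 7.25 m².
Resultant F = γ·h_c·A = 8.56413 × 8.05 × 7.25 = 499.824 kN.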